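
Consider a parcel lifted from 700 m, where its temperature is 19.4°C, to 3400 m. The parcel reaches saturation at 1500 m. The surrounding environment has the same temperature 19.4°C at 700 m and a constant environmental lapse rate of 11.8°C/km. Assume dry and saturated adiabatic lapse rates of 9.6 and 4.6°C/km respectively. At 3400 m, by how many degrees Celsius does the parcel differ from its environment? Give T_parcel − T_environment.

+15.44°C (parcel warmer than environment)

Parcel:
  Dry to 1500 m: -9.6 × 0.8 km = -7.68°C, so T = 11.72°C.
  Saturated to 3400 m: -4.6 × 1.9 km = -8.74°C, so T = 2.98°C.
Environment:
  Environment to 3400 m: -11.8 × 2.7 km = -31.86°C, so T = -12.46°C.
T_parcel − T_env = 2.98 − (-12.46) = +15.44°C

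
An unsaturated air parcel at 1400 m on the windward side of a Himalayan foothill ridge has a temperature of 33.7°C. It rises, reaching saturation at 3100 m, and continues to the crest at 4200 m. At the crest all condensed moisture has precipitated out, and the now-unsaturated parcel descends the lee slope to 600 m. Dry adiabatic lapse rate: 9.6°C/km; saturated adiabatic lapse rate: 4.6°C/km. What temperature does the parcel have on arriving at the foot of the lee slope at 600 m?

From 1400 m to 3100 m (dry): cools by 9.6 × 1.7 = 16.32°C, giving 17.38°C.
From 3100 m to 4200 m (saturated): cools by 4.6 × 1.1 = 5.06°C, giving 12.32°C.
From 4200 m to 600 m (dry descent): warms by 9.6 × 3.6 = 34.56°C, giving 46.88°C.

46.88°C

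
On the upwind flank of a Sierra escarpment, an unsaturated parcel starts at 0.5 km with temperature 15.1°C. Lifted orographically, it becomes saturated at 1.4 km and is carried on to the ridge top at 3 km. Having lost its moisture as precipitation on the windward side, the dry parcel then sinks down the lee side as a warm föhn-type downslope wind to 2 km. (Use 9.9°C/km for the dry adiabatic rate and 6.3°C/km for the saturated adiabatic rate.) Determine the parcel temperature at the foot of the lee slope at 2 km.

From 500 m to 1400 m (dry): cools by 9.9 × 0.9 = 8.91°C, giving 6.19°C.
From 1400 m to 3000 m (saturated): cools by 6.3 × 1.6 = 10.08°C, giving -3.89°C.
From 3000 m to 2000 m (dry descent): warms by 9.9 × 1 = 9.9°C, giving 6.01°C.

6.01°C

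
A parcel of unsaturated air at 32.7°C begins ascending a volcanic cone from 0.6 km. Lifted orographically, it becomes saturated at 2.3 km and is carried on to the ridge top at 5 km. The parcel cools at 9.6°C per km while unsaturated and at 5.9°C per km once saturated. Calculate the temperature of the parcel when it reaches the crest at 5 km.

0.45°C

600 → 2300 m (dry, 9.6°C/km): ΔT = -9.6 × 1.7 = -16.32°C → T = 16.38°C
2300 → 5000 m (saturated, 5.9°C/km): ΔT = -5.9 × 2.7 = -15.93°C → T = 0.45°C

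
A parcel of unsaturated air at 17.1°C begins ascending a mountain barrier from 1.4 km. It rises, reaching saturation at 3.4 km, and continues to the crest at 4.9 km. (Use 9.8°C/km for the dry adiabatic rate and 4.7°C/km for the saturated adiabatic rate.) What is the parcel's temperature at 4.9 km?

1400–3400 m, dry: Δz = 2 km ⇒ ΔT = -19.6°C; T = -2.5°C
3400–4900 m, saturated: Δz = 1.5 km ⇒ ΔT = -7.05°C; T = -9.55°C

-9.55°C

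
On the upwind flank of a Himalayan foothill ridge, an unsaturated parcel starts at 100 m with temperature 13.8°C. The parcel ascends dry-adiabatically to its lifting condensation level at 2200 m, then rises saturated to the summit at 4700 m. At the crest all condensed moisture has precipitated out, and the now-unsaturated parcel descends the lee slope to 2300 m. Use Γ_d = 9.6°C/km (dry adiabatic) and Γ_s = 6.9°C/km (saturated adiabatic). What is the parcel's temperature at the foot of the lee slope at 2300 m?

100–2200 m, dry: Δz = 2.1 km ⇒ ΔT = -20.16°C; T = -6.36°C
2200–4700 m, saturated: Δz = 2.5 km ⇒ ΔT = -17.25°C; T = -23.61°C
4700–2300 m, dry descent: Δz = 2.4 km ⇒ ΔT = +23.04°C; T = -0.57°C

-0.57°C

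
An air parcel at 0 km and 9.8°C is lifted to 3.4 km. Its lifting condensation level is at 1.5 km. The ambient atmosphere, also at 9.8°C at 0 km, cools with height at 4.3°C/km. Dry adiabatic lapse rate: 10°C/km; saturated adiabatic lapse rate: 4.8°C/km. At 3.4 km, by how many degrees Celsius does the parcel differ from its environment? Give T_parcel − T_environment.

-9.5°C (parcel cooler than environment)

Parcel:
  0–1500 m, dry: Δz = 1.5 km ⇒ ΔT = -15°C; T = -5.2°C
  1500–3400 m, saturated: Δz = 1.9 km ⇒ ΔT = -9.12°C; T = -14.32°C
Environment:
  0–3400 m, environment: Δz = 3.4 km ⇒ ΔT = -14.62°C; T = -4.82°C
T_parcel − T_env = -14.32 − (-4.82) = -9.5°C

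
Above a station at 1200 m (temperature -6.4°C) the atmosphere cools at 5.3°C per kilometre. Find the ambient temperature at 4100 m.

-21.77°C

1200 → 4100 m (environmental, 5.3°C/km): ΔT = -5.3 × 2.9 = -15.37°C → T = -21.77°C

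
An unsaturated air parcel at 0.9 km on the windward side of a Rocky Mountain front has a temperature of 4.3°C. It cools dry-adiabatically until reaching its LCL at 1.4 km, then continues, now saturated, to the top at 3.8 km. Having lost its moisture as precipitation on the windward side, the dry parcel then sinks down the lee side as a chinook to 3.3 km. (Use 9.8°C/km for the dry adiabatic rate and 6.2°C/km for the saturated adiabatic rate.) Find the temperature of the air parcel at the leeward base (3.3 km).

900 → 1400 m (dry, 9.8°C/km): ΔT = -9.8 × 0.5 = -4.9°C → T = -0.6°C
1400 → 3800 m (saturated, 6.2°C/km): ΔT = -6.2 × 2.4 = -14.88°C → T = -15.48°C
3800 → 3300 m (dry descent, 9.8°C/km): ΔT = +9.8 × 0.5 = +4.9°C → T = -10.58°C

-10.58°C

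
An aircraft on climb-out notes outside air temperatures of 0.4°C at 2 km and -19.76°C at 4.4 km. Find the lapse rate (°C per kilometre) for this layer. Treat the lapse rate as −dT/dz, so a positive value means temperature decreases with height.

8.4°C/km

Γ = −ΔT/Δz = (0.4 − (-19.76)) / (4400 − 2000) m
  = 20.16°C / 2.4 km = 8.4°C/km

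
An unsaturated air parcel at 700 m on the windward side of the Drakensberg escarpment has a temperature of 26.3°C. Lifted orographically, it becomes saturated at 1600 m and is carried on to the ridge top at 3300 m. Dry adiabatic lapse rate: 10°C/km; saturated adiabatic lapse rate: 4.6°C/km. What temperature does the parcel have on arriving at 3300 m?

Dry to 1600 m: -10 × 0.9 km = -9°C, so T = 17.3°C.
Saturated to 3300 m: -4.6 × 1.7 km = -7.82°C, so T = 9.48°C.

9.48°C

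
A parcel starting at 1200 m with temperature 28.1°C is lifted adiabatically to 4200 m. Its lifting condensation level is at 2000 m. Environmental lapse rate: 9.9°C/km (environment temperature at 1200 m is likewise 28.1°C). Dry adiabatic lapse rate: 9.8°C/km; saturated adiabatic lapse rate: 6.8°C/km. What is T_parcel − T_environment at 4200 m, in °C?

+6.9°C (parcel warmer than environment)

Parcel:
  1200–2000 m, dry: Δz = 0.8 km ⇒ ΔT = -7.84°C; T = 20.26°C
  2000–4200 m, saturated: Δz = 2.2 km ⇒ ΔT = -14.96°C; T = 5.3°C
Environment:
  1200–4200 m, environment: Δz = 3 km ⇒ ΔT = -29.7°C; T = -1.6°C
T_parcel − T_env = 5.3 − (-1.6) = +6.9°C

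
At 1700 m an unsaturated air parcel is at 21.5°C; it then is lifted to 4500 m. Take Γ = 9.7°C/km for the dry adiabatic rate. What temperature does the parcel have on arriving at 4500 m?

-5.66°C

1700–4500 m, dry adiabatic: Δz = 2.8 km ⇒ ΔT = -27.16°C; T = -5.66°C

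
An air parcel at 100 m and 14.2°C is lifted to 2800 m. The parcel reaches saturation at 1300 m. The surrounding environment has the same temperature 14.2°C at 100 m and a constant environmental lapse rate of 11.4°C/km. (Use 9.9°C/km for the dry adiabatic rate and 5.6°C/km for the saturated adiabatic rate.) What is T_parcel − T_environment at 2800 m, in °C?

Parcel:
  From 100 m to 1300 m (dry): cools by 9.9 × 1.2 = 11.88°C, giving 2.32°C.
  From 1300 m to 2800 m (saturated): cools by 5.6 × 1.5 = 8.4°C, giving -6.08°C.
Environment:
  From 100 m to 2800 m (environment): cools by 11.4 × 2.7 = 30.78°C, giving -16.58°C.
T_parcel − T_env = -6.08 − (-16.58) = +10.5°C

+10.5°C (parcel warmer than environment)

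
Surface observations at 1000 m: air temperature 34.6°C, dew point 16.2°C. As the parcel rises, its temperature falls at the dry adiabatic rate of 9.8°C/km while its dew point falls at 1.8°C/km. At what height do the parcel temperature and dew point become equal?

T and T_d converge at 9.8 − 1.8 = 8°C per km
Height above start = (34.6 − 16.2) / 8 = 2.3 km
LCL altitude = 1000 m + 2300 m = 3300 m

3300 m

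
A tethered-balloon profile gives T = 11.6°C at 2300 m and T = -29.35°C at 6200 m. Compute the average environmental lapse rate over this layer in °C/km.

10.5°C/km

Γ = −ΔT/Δz = (11.6 − (-29.35)) / (6200 − 2300) m
  = 40.95°C / 3.9 km = 10.5°C/km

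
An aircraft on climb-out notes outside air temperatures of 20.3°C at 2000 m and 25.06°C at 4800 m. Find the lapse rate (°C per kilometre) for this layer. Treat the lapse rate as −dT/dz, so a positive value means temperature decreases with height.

-1.7°C/km

Γ = −ΔT/Δz = (20.3 − 25.06) / (4800 − 2000) m
  = -4.76°C / 2.8 km = -1.7°C/km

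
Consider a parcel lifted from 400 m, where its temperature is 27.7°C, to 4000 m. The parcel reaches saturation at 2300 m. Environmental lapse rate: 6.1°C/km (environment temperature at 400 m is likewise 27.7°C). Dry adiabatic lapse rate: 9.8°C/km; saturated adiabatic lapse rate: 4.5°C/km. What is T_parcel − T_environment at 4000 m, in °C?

Parcel:
  Dry to 2300 m: -9.8 × 1.9 km = -18.62°C, so T = 9.08°C.
  Saturated to 4000 m: -4.5 × 1.7 km = -7.65°C, so T = 1.43°C.
Environment:
  Environment to 4000 m: -6.1 × 3.6 km = -21.96°C, so T = 5.74°C.
T_parcel − T_env = 1.43 − 5.74 = -4.31°C

-4.31°C (parcel cooler than environment)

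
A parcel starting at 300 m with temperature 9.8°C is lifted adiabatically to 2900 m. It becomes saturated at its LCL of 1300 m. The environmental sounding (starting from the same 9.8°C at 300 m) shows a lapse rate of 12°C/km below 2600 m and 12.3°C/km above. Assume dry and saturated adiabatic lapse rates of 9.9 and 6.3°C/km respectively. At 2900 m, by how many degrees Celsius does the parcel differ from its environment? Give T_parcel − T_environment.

+11.31°C (parcel warmer than environment)

Parcel:
  From 300 m to 1300 m (dry): cools by 9.9 × 1 = 9.9°C, giving -0.1°C.
  From 1300 m to 2900 m (saturated): cools by 6.3 × 1.6 = 10.08°C, giving -10.18°C.
Environment:
  From 300 m to 2600 m (environment, lower layer): cools by 12 × 2.3 = 27.6°C, giving -17.8°C.
  From 2600 m to 2900 m (environment, upper layer): cools by 12.3 × 0.3 = 3.69°C, giving -21.49°C.
T_parcel − T_env = -10.18 − (-21.49) = +11.31°C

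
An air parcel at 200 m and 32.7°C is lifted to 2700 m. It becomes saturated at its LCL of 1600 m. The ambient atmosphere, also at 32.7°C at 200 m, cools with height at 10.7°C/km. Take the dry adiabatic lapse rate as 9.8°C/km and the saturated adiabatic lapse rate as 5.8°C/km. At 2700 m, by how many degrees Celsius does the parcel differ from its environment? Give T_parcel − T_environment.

+6.65°C (parcel warmer than environment)

Parcel:
  200 → 1600 m (dry, 9.8°C/km): ΔT = -9.8 × 1.4 = -13.72°C → T = 18.98°C
  1600 → 2700 m (saturated, 5.8°C/km): ΔT = -5.8 × 1.1 = -6.38°C → T = 12.6°C
Environment:
  200 → 2700 m (environment, 10.7°C/km): ΔT = -10.7 × 2.5 = -26.75°C → T = 5.95°C
T_parcel − T_env = 12.6 − 5.95 = +6.65°C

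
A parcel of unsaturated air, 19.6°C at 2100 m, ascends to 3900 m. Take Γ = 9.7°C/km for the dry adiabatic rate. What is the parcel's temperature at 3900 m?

2.14°C

2100–3900 m, dry adiabatic: Δz = 1.8 km ⇒ ΔT = -17.46°C; T = 2.14°C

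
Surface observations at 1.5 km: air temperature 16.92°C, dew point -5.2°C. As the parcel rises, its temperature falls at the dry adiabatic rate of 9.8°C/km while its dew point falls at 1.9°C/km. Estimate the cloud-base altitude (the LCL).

T and T_d converge at 9.8 − 1.9 = 7.9°C per km
Height above start = (16.92 − (-5.2)) / 7.9 = 2.8 km
LCL altitude = 1500 m + 2800 m = 4300 m

4.3 km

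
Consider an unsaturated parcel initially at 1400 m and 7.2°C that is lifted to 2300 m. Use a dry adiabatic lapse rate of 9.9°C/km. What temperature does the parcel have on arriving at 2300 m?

1400–2300 m, dry adiabatic: Δz = 0.9 km ⇒ ΔT = -8.91°C; T = -1.71°C

-1.71°C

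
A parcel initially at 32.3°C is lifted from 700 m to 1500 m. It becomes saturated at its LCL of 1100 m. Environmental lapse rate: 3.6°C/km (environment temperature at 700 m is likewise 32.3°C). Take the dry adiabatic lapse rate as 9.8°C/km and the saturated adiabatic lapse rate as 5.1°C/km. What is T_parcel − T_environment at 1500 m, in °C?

Parcel:
  700–1100 m, dry: Δz = 0.4 km ⇒ ΔT = -3.92°C; T = 28.38°C
  1100–1500 m, saturated: Δz = 0.4 km ⇒ ΔT = -2.04°C; T = 26.34°C
Environment:
  700–1500 m, environment: Δz = 0.8 km ⇒ ΔT = -2.88°C; T = 29.42°C
T_parcel − T_env = 26.34 − 29.42 = -3.08°C

-3.08°C (parcel cooler than environment)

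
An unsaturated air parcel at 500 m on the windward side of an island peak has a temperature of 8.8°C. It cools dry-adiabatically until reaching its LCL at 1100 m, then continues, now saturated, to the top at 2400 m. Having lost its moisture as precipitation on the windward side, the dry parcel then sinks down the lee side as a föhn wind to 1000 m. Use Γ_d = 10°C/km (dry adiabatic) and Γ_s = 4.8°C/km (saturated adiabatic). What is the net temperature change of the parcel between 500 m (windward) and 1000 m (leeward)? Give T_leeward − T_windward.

+1.76°C

Dry to 1100 m: -10 × 0.6 km = -6°C, so T = 2.8°C.
Saturated to 2400 m: -4.8 × 1.3 km = -6.24°C, so T = -3.44°C.
Dry descent to 1000 m: +10 × 1.4 km = +14°C, so T = 10.56°C.
Net change vs windward start: 10.56 − 8.8 = +1.76°C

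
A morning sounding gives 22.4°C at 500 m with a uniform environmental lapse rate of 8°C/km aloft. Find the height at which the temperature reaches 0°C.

3300 m

Height above start = (22.4 − 0) / 8 = 2.8 km
Altitude = 500 m + 2800 m = 3300 m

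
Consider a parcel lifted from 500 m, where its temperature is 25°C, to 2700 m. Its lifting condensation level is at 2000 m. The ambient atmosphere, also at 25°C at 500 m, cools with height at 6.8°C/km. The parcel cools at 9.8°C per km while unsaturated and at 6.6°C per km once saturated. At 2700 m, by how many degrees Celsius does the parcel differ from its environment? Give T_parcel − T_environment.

-4.36°C (parcel cooler than environment)

Parcel:
  From 500 m to 2000 m (dry): cools by 9.8 × 1.5 = 14.7°C, giving 10.3°C.
  From 2000 m to 2700 m (saturated): cools by 6.6 × 0.7 = 4.62°C, giving 5.68°C.
Environment:
  From 500 m to 2700 m (environment): cools by 6.8 × 2.2 = 14.96°C, giving 10.04°C.
T_parcel − T_env = 5.68 − 10.04 = -4.36°C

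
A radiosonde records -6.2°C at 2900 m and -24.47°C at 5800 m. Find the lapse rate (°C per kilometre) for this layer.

6.3°C/km

Γ = −ΔT/Δz = (-6.2 − (-24.47)) / (5800 − 2900) m
  = 18.27°C / 2.9 km = 6.3°C/km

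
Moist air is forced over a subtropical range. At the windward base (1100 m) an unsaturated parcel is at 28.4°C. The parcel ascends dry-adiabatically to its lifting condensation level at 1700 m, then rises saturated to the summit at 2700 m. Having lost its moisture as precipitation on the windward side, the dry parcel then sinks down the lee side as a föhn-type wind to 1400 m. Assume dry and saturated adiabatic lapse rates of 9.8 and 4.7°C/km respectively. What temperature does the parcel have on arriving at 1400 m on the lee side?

30.56°C

From 1100 m to 1700 m (dry): cools by 9.8 × 0.6 = 5.88°C, giving 22.52°C.
From 1700 m to 2700 m (saturated): cools by 4.7 × 1 = 4.7°C, giving 17.82°C.
From 2700 m to 1400 m (dry descent): warms by 9.8 × 1.3 = 12.74°C, giving 30.56°C.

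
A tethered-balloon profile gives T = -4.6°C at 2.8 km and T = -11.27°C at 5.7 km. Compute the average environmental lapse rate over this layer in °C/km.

Γ = −ΔT/Δz = (-4.6 − (-11.27)) / (5700 − 2800) m
  = 6.67°C / 2.9 km = 2.3°C/km

2.3°C/km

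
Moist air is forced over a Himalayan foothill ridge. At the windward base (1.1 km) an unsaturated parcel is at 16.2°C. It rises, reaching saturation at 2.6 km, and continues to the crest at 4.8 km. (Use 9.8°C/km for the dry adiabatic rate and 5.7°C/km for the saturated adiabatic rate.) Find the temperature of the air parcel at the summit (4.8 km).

From 1100 m to 2600 m (dry): cools by 9.8 × 1.5 = 14.7°C, giving 1.5°C.
From 2600 m to 4800 m (saturated): cools by 5.7 × 2.2 = 12.54°C, giving -11.04°C.

-11.04°C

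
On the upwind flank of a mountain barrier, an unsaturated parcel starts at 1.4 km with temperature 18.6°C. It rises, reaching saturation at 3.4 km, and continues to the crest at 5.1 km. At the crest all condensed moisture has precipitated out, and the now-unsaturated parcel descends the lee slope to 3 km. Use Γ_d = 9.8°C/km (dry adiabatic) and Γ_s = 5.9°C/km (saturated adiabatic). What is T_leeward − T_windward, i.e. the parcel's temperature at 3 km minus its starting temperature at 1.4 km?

1400 → 3400 m (dry, 9.8°C/km): ΔT = -9.8 × 2 = -19.6°C → T = -1°C
3400 → 5100 m (saturated, 5.9°C/km): ΔT = -5.9 × 1.7 = -10.03°C → T = -11.03°C
5100 → 3000 m (dry descent, 9.8°C/km): ΔT = +9.8 × 2.1 = +20.58°C → T = 9.55°C
Net change vs windward start: 9.55 − 18.6 = -9.05°C

-9.05°C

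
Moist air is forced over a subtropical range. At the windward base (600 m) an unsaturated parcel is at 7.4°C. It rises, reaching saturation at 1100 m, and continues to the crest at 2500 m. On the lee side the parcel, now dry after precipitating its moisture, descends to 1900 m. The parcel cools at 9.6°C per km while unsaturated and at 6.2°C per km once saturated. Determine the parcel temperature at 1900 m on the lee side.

-0.32°C

600 → 1100 m (dry, 9.6°C/km): ΔT = -9.6 × 0.5 = -4.8°C → T = 2.6°C
1100 → 2500 m (saturated, 6.2°C/km): ΔT = -6.2 × 1.4 = -8.68°C → T = -6.08°C
2500 → 1900 m (dry descent, 9.6°C/km): ΔT = +9.6 × 0.6 = +5.76°C → T = -0.32°C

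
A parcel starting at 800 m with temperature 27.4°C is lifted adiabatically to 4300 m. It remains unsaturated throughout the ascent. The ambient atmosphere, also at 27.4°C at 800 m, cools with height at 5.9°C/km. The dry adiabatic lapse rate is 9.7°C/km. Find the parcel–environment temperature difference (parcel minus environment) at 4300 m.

-13.3°C (parcel cooler than environment)

Parcel:
  From 800 m to 4300 m (dry): cools by 9.7 × 3.5 = 33.95°C, giving -6.55°C.
Environment:
  From 800 m to 4300 m (environment): cools by 5.9 × 3.5 = 20.65°C, giving 6.75°C.
T_parcel − T_env = -6.55 − 6.75 = -13.3°C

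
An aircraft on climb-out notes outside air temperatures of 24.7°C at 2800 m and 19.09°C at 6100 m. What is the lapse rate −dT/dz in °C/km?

Γ = −ΔT/Δz = (24.7 − 19.09) / (6100 − 2800) m
  = 5.61°C / 3.3 km = 1.7°C/km

1.7°C/km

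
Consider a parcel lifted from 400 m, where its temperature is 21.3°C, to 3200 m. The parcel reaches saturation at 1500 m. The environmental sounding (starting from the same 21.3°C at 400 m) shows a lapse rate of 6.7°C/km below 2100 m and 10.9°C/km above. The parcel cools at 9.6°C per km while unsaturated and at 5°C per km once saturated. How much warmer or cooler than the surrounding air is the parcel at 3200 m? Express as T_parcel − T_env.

Parcel:
  400 → 1500 m (dry, 9.6°C/km): ΔT = -9.6 × 1.1 = -10.56°C → T = 10.74°C
  1500 → 3200 m (saturated, 5°C/km): ΔT = -5 × 1.7 = -8.5°C → T = 2.24°C
Environment:
  400 → 2100 m (environment, lower layer, 6.7°C/km): ΔT = -6.7 × 1.7 = -11.39°C → T = 9.91°C
  2100 → 3200 m (environment, upper layer, 10.9°C/km): ΔT = -10.9 × 1.1 = -11.99°C → T = -2.08°C
T_parcel − T_env = 2.24 − (-2.08) = +4.32°C

+4.32°C (parcel warmer than environment)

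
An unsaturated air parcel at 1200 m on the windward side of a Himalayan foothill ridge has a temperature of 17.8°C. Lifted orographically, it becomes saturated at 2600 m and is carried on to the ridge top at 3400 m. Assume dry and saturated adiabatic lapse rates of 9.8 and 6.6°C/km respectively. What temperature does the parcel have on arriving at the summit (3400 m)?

-1.2°C

1200–2600 m, dry: Δz = 1.4 km ⇒ ΔT = -13.72°C; T = 4.08°C
2600–3400 m, saturated: Δz = 0.8 km ⇒ ΔT = -5.28°C; T = -1.2°C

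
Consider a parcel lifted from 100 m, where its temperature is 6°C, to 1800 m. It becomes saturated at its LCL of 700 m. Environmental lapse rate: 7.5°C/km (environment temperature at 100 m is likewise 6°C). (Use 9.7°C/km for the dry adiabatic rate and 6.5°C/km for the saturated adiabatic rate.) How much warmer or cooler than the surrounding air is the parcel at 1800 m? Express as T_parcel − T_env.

Parcel:
  From 100 m to 700 m (dry): cools by 9.7 × 0.6 = 5.82°C, giving 0.18°C.
  From 700 m to 1800 m (saturated): cools by 6.5 × 1.1 = 7.15°C, giving -6.97°C.
Environment:
  From 100 m to 1800 m (environment): cools by 7.5 × 1.7 = 12.75°C, giving -6.75°C.
T_parcel − T_env = -6.97 − (-6.75) = -0.22°C

-0.22°C (parcel cooler than environment)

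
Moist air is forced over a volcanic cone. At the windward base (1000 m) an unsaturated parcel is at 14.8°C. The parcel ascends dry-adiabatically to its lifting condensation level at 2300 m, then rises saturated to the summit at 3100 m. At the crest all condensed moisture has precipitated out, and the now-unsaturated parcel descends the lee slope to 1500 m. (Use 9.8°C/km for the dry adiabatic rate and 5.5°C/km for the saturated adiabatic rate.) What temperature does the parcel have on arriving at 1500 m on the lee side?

1000 → 2300 m (dry, 9.8°C/km): ΔT = -9.8 × 1.3 = -12.74°C → T = 2.06°C
2300 → 3100 m (saturated, 5.5°C/km): ΔT = -5.5 × 0.8 = -4.4°C → T = -2.34°C
3100 → 1500 m (dry descent, 9.8°C/km): ΔT = +9.8 × 1.6 = +15.68°C → T = 13.34°C

13.34°C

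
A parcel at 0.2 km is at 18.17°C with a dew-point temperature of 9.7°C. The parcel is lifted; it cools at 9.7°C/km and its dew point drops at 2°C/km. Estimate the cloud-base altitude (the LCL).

T and T_d converge at 9.7 − 2 = 7.7°C per km
Height above start = (18.17 − 9.7) / 7.7 = 1.1 km
LCL altitude = 200 m + 1100 m = 1300 m

1.3 km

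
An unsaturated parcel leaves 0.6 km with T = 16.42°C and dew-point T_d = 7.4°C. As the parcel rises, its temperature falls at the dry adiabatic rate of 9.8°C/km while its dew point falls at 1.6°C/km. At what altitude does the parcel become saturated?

1.7 km

T and T_d converge at 9.8 − 1.6 = 8.2°C per km
Height above start = (16.42 − 7.4) / 8.2 = 1.1 km
LCL altitude = 600 m + 1100 m = 1700 m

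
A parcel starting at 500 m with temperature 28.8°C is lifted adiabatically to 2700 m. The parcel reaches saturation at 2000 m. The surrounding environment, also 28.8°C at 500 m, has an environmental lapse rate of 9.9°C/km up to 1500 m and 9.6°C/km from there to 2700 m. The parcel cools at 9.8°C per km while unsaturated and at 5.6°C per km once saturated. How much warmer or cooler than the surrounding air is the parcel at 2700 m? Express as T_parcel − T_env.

Parcel:
  Dry to 2000 m: -9.8 × 1.5 km = -14.7°C, so T = 14.1°C.
  Saturated to 2700 m: -5.6 × 0.7 km = -3.92°C, so T = 10.18°C.
Environment:
  Environment, lower layer to 1500 m: -9.9 × 1 km = -9.9°C, so T = 18.9°C.
  Environment, upper layer to 2700 m: -9.6 × 1.2 km = -11.52°C, so T = 7.38°C.
T_parcel − T_env = 10.18 − 7.38 = +2.8°C

+2.8°C (parcel warmer than environment)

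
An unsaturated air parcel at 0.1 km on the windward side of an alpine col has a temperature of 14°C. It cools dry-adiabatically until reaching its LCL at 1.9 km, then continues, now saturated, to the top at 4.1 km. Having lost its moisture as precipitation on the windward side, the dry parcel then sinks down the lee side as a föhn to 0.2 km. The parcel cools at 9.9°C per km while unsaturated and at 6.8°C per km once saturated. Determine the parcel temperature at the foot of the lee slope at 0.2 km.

100–1900 m, dry: Δz = 1.8 km ⇒ ΔT = -17.82°C; T = -3.82°C
1900–4100 m, saturated: Δz = 2.2 km ⇒ ΔT = -14.96°C; T = -18.78°C
4100–200 m, dry descent: Δz = 3.9 km ⇒ ΔT = +38.61°C; T = 19.83°C

19.83°C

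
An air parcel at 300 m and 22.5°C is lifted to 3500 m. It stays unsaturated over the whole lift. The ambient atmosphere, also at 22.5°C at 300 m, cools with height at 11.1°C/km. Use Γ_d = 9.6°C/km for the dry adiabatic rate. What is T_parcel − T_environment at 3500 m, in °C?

+4.8°C (parcel warmer than environment)

Parcel:
  Dry to 3500 m: -9.6 × 3.2 km = -30.72°C, so T = -8.22°C.
Environment:
  Environment to 3500 m: -11.1 × 3.2 km = -35.52°C, so T = -13.02°C.
T_parcel − T_env = -8.22 − (-13.02) = +4.8°C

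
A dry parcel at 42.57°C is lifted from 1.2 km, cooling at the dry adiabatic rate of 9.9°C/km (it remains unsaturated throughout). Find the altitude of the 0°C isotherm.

Height above start = (42.57 − 0) / 9.9 = 4.3 km
Altitude = 1200 m + 4300 m = 5500 m

5.5 km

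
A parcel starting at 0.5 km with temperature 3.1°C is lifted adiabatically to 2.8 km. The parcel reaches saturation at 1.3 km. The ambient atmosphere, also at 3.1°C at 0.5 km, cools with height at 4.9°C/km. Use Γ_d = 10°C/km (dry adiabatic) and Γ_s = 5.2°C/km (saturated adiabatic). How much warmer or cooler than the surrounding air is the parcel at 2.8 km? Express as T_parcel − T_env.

Parcel:
  500–1300 m, dry: Δz = 0.8 km ⇒ ΔT = -8°C; T = -4.9°C
  1300–2800 m, saturated: Δz = 1.5 km ⇒ ΔT = -7.8°C; T = -12.7°C
Environment:
  500–2800 m, environment: Δz = 2.3 km ⇒ ΔT = -11.27°C; T = -8.17°C
T_parcel − T_env = -12.7 − (-8.17) = -4.53°C

-4.53°C (parcel cooler than environment)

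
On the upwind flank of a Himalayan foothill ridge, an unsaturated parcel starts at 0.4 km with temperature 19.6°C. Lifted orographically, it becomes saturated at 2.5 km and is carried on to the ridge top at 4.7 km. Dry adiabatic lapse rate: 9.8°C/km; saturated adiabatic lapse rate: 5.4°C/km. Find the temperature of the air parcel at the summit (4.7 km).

400 → 2500 m (dry, 9.8°C/km): ΔT = -9.8 × 2.1 = -20.58°C → T = -0.98°C
2500 → 4700 m (saturated, 5.4°C/km): ΔT = -5.4 × 2.2 = -11.88°C → T = -12.86°C

-12.86°C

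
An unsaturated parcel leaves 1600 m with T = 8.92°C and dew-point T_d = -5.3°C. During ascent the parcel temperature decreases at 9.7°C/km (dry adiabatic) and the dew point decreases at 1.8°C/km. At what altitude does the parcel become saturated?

T and T_d converge at 9.7 − 1.8 = 7.9°C per km
Height above start = (8.92 − (-5.3)) / 7.9 = 1.8 km
LCL altitude = 1600 m + 1800 m = 3400 m

3400 m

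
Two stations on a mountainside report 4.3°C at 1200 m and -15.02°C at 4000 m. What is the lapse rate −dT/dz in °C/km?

6.9°C/km

Γ = −ΔT/Δz = (4.3 − (-15.02)) / (4000 − 1200) m
  = 19.32°C / 2.8 km = 6.9°C/km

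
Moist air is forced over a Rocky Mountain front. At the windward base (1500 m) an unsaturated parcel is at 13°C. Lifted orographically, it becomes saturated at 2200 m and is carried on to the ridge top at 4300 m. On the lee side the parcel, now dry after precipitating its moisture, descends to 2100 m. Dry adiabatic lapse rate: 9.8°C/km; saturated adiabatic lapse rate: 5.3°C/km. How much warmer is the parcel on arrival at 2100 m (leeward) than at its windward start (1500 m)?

1500 → 2200 m (dry, 9.8°C/km): ΔT = -9.8 × 0.7 = -6.86°C → T = 6.14°C
2200 → 4300 m (saturated, 5.3°C/km): ΔT = -5.3 × 2.1 = -11.13°C → T = -4.99°C
4300 → 2100 m (dry descent, 9.8°C/km): ΔT = +9.8 × 2.2 = +21.56°C → T = 16.57°C
Net change vs windward start: 16.57 − 13 = +3.57°C

+3.57°C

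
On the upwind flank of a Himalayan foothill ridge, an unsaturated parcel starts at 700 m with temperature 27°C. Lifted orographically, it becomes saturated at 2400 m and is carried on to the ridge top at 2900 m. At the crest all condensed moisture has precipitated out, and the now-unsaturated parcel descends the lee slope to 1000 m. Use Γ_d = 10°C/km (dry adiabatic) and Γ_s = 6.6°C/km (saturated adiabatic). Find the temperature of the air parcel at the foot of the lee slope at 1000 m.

From 700 m to 2400 m (dry): cools by 10 × 1.7 = 17°C, giving 10°C.
From 2400 m to 2900 m (saturated): cools by 6.6 × 0.5 = 3.3°C, giving 6.7°C.
From 2900 m to 1000 m (dry descent): warms by 10 × 1.9 = 19°C, giving 25.7°C.

25.7°C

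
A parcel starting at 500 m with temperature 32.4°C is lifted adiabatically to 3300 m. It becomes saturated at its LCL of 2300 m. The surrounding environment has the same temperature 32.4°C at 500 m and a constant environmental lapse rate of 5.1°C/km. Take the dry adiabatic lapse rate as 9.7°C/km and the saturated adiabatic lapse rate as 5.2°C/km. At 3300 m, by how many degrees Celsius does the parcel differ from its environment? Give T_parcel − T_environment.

Parcel:
  From 500 m to 2300 m (dry): cools by 9.7 × 1.8 = 17.46°C, giving 14.94°C.
  From 2300 m to 3300 m (saturated): cools by 5.2 × 1 = 5.2°C, giving 9.74°C.
Environment:
  From 500 m to 3300 m (environment): cools by 5.1 × 2.8 = 14.28°C, giving 18.12°C.
T_parcel − T_env = 9.74 − 18.12 = -8.38°C

-8.38°C (parcel cooler than environment)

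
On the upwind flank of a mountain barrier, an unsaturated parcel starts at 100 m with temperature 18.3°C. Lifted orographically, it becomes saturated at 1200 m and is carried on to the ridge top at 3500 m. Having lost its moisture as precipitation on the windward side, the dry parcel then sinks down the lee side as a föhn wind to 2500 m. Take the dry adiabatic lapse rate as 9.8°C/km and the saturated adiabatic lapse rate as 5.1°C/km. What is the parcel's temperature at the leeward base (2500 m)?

Dry to 1200 m: -9.8 × 1.1 km = -10.78°C, so T = 7.52°C.
Saturated to 3500 m: -5.1 × 2.3 km = -11.73°C, so T = -4.21°C.
Dry descent to 2500 m: +9.8 × 1 km = +9.8°C, so T = 5.59°C.

5.59°C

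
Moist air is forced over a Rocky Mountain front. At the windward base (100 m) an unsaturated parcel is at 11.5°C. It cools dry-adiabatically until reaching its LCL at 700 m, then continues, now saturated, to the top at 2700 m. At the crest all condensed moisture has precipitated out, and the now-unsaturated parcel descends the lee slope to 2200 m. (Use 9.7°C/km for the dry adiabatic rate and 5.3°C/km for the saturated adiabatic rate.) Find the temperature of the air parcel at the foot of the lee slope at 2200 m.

-0.07°C

100–700 m, dry: Δz = 0.6 km ⇒ ΔT = -5.82°C; T = 5.68°C
700–2700 m, saturated: Δz = 2 km ⇒ ΔT = -10.6°C; T = -4.92°C
2700–2200 m, dry descent: Δz = 0.5 km ⇒ ΔT = +4.85°C; T = -0.07°C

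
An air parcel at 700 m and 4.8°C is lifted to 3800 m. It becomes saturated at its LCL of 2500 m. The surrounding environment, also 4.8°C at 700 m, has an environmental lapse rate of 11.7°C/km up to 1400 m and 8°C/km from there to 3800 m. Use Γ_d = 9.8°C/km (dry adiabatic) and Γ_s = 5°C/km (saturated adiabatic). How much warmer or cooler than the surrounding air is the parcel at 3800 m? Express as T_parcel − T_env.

+3.25°C (parcel warmer than environment)

Parcel:
  700 → 2500 m (dry, 9.8°C/km): ΔT = -9.8 × 1.8 = -17.64°C → T = -12.84°C
  2500 → 3800 m (saturated, 5°C/km): ΔT = -5 × 1.3 = -6.5°C → T = -19.34°C
Environment:
  700 → 1400 m (environment, lower layer, 11.7°C/km): ΔT = -11.7 × 0.7 = -8.19°C → T = -3.39°C
  1400 → 3800 m (environment, upper layer, 8°C/km): ΔT = -8 × 2.4 = -19.2°C → T = -22.59°C
T_parcel − T_env = -19.34 − (-22.59) = +3.25°C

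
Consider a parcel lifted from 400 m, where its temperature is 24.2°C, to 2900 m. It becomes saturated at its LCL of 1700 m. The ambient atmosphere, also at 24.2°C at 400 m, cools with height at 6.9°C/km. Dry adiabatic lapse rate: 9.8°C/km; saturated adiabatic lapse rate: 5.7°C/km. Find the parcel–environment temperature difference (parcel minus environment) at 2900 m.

-2.33°C (parcel cooler than environment)

Parcel:
  From 400 m to 1700 m (dry): cools by 9.8 × 1.3 = 12.74°C, giving 11.46°C.
  From 1700 m to 2900 m (saturated): cools by 5.7 × 1.2 = 6.84°C, giving 4.62°C.
Environment:
  From 400 m to 2900 m (environment): cools by 6.9 × 2.5 = 17.25°C, giving 6.95°C.
T_parcel − T_env = 4.62 − 6.95 = -2.33°C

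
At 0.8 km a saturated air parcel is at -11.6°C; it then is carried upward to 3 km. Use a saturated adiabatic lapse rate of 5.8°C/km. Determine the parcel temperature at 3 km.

800 → 3000 m (saturated adiabatic, 5.8°C/km): ΔT = -5.8 × 2.2 = -12.76°C → T = -24.36°C

-24.36°C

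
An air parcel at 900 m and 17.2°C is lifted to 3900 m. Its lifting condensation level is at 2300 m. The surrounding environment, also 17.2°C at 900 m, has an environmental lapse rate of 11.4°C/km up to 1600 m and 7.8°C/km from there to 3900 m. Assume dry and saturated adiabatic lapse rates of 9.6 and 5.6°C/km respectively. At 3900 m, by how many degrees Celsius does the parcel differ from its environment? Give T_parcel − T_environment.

Parcel:
  900–2300 m, dry: Δz = 1.4 km ⇒ ΔT = -13.44°C; T = 3.76°C
  2300–3900 m, saturated: Δz = 1.6 km ⇒ ΔT = -8.96°C; T = -5.2°C
Environment:
  900–1600 m, environment, lower layer: Δz = 0.7 km ⇒ ΔT = -7.98°C; T = 9.22°C
  1600–3900 m, environment, upper layer: Δz = 2.3 km ⇒ ΔT = -17.94°C; T = -8.72°C
T_parcel − T_env = -5.2 − (-8.72) = +3.52°C

+3.52°C (parcel warmer than environment)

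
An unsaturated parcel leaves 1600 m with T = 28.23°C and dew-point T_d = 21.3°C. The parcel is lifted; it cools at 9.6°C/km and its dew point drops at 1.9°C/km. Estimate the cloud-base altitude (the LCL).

T and T_d converge at 9.6 − 1.9 = 7.7°C per km
Height above start = (28.23 − 21.3) / 7.7 = 0.9 km
LCL altitude = 1600 m + 900 m = 2500 m

2500 m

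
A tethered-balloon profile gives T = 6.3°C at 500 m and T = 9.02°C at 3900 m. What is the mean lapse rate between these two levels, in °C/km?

-0.8°C/km

Γ = −ΔT/Δz = (6.3 − 9.02) / (3900 − 500) m
  = -2.72°C / 3.4 km = -0.8°C/km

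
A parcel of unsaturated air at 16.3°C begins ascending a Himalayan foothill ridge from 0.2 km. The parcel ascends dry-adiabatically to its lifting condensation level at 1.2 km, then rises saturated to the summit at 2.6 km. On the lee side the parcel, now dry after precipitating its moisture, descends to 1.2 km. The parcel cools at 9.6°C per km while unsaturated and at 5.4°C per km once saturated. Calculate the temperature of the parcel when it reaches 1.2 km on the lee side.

12.58°C

From 200 m to 1200 m (dry): cools by 9.6 × 1 = 9.6°C, giving 6.7°C.
From 1200 m to 2600 m (saturated): cools by 5.4 × 1.4 = 7.56°C, giving -0.86°C.
From 2600 m to 1200 m (dry descent): warms by 9.6 × 1.4 = 13.44°C, giving 12.58°C.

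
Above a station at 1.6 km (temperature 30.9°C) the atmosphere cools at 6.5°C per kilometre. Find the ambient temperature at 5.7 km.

1600–5700 m, environmental: Δz = 4.1 km ⇒ ΔT = -26.65°C; T = 4.25°C

4.25°C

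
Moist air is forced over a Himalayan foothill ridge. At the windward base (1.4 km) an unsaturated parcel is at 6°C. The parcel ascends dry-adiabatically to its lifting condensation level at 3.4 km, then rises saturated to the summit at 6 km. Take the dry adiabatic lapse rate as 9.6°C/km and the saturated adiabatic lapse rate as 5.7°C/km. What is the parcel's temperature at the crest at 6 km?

From 1400 m to 3400 m (dry): cools by 9.6 × 2 = 19.2°C, giving -13.2°C.
From 3400 m to 6000 m (saturated): cools by 5.7 × 2.6 = 14.82°C, giving -28.02°C.

-28.02°C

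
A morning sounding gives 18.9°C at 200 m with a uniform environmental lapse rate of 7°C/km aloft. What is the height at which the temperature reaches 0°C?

Height above start = (18.9 − 0) / 7 = 2.7 km
Altitude = 200 m + 2700 m = 2900 m

2900 m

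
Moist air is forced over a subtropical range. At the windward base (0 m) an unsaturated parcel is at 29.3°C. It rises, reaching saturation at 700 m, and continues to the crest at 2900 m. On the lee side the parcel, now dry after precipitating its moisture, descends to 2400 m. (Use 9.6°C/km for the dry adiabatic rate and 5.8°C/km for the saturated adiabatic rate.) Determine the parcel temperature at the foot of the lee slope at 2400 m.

14.62°C

From 0 m to 700 m (dry): cools by 9.6 × 0.7 = 6.72°C, giving 22.58°C.
From 700 m to 2900 m (saturated): cools by 5.8 × 2.2 = 12.76°C, giving 9.82°C.
From 2900 m to 2400 m (dry descent): warms by 9.6 × 0.5 = 4.8°C, giving 14.62°C.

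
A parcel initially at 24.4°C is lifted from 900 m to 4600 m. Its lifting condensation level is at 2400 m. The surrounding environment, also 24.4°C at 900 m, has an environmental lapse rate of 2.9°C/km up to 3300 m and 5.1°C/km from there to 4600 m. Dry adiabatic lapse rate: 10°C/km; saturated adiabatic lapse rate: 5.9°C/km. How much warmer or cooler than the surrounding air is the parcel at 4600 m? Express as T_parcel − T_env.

-14.39°C (parcel cooler than environment)

Parcel:
  Dry to 2400 m: -10 × 1.5 km = -15°C, so T = 9.4°C.
  Saturated to 4600 m: -5.9 × 2.2 km = -12.98°C, so T = -3.58°C.
Environment:
  Environment, lower layer to 3300 m: -2.9 × 2.4 km = -6.96°C, so T = 17.44°C.
  Environment, upper layer to 4600 m: -5.1 × 1.3 km = -6.63°C, so T = 10.81°C.
T_parcel − T_env = -3.58 − 10.81 = -14.39°C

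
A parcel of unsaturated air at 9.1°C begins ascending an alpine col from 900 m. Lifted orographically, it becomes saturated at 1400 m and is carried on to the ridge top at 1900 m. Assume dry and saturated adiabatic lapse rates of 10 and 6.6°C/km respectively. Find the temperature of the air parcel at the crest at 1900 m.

0.8°C

900–1400 m, dry: Δz = 0.5 km ⇒ ΔT = -5°C; T = 4.1°C
1400–1900 m, saturated: Δz = 0.5 km ⇒ ΔT = -3.3°C; T = 0.8°C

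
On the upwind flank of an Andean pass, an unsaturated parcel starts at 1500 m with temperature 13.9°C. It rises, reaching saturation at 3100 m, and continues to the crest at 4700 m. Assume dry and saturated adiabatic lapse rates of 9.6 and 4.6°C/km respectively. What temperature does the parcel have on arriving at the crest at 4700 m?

Dry to 3100 m: -9.6 × 1.6 km = -15.36°C, so T = -1.46°C.
Saturated to 4700 m: -4.6 × 1.6 km = -7.36°C, so T = -8.82°C.

-8.82°C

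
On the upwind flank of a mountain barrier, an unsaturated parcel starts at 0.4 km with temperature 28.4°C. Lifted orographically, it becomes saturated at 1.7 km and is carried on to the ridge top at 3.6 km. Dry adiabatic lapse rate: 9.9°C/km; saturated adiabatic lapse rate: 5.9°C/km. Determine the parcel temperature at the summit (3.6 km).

4.32°C

400–1700 m, dry: Δz = 1.3 km ⇒ ΔT = -12.87°C; T = 15.53°C
1700–3600 m, saturated: Δz = 1.9 km ⇒ ΔT = -11.21°C; T = 4.32°C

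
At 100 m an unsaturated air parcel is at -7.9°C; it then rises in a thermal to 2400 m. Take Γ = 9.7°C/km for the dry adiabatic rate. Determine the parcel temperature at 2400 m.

-30.21°C

100 → 2400 m (dry adiabatic, 9.7°C/km): ΔT = -9.7 × 2.3 = -22.31°C → T = -30.21°C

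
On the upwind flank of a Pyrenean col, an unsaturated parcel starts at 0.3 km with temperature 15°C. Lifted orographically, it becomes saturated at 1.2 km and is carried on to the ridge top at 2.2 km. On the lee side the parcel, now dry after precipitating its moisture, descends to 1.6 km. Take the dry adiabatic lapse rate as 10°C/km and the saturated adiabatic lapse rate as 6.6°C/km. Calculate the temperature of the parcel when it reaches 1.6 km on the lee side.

300–1200 m, dry: Δz = 0.9 km ⇒ ΔT = -9°C; T = 6°C
1200–2200 m, saturated: Δz = 1 km ⇒ ΔT = -6.6°C; T = -0.6°C
2200–1600 m, dry descent: Δz = 0.6 km ⇒ ΔT = +6°C; T = 5.4°C

5.4°C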